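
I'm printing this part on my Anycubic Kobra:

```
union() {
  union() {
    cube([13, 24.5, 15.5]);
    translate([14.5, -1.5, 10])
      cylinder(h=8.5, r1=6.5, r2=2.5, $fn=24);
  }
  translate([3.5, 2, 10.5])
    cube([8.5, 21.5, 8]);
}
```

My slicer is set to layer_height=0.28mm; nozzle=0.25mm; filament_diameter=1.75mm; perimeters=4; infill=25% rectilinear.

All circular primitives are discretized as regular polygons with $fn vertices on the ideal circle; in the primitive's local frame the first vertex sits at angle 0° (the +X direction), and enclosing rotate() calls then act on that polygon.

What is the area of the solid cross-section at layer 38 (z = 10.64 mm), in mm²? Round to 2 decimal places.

At z = 10.64 mm: the 13×24.5 cube contributes its full rectangle (area 318.50 mm²); the cone at (14.5, -1.5) contributes a regular 24-gon of circumradius 6.199 (interpolated between r1=6.5 and r2=2.5 at t=0.075) (area = (24/2)·6.199²·sin(360°/24) = 119.34 mm²); Merging all regions: the regions partially overlap — summed areas 437.84 mm² minus the doubly-counted overlap 13.79 mm² gives 424.06 mm² — area = 424.06 mm²; the 8.5×21.5 cube at (3.5, 2) contributes its full rectangle (area 182.75 mm²); Combining (union): the 8.5×21.5 cube at (3.5, 2) lies entirely inside that combined region, so the union is just that combined region — area = 424.06 mm². Overall, the cross-section is a single solid region. Net area = 424.06 mm².

424.06 mm²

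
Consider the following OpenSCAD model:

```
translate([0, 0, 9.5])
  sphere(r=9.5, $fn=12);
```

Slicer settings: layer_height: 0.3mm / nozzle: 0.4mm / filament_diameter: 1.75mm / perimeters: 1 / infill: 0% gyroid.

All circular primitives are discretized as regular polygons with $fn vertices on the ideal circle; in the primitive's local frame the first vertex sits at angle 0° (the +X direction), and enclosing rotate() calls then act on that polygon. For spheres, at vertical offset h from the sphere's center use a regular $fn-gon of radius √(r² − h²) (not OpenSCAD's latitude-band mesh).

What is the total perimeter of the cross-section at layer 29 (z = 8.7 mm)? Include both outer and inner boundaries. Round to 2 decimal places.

58.80 mm

At z = 8.7 mm: the r=9.5 sphere slices to a regular 12-gon of circumradius 9.466 (√(r²−h²) with h=0.8 from center) (perimeter = 2·12·9.466·sin(180°/12) = 58.80 mm). Overall, the cross-section is a single solid region. Total boundary length (outer) = 58.80 mm.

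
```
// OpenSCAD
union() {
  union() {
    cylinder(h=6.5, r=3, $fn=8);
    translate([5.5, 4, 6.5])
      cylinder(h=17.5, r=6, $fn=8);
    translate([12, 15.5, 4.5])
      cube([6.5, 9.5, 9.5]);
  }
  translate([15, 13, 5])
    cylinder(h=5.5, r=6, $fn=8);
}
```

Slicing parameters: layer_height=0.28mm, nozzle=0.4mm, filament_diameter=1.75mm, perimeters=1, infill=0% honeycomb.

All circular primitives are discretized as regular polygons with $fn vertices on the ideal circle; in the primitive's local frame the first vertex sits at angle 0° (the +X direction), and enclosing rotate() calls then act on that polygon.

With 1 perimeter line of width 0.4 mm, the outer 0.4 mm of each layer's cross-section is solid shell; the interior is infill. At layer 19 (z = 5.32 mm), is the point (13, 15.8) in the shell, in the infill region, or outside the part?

infill

At z = 5.32 mm: the r=3 cylinder contributes a regular 8-gon of circumradius 3; the cylinder at (5.5, 4) does not reach this height (z outside [6.5, 24]); the 6.5×9.5 cube at (12, 15.5) contributes its full rectangle; Combining (union): the 2 present regions are separate (no shared area or edge), so areas and boundary lengths simply add and each stays a separate island — 2 connected regions; the r=6 cylinder at (15, 13) contributes a regular 8-gon of circumradius 6; Merging all regions: the regions partially overlap (shared area 18.35 mm²), so overlapping operands fuse into one piece — 2 connected regions. Overall, the cross-section has 2 separate islands. The nearest boundary edge runs (10.76, 17.24)→(12.00, 17.76); distance from the point to it = 2.20 mm. (Shell/infill is judged within the island containing the point — the largest one.) The point is inside the cross-section and 2.20 mm from the nearest boundary — more than the 0.4 mm shell width (1 × 0.4), so it's in the infill interior.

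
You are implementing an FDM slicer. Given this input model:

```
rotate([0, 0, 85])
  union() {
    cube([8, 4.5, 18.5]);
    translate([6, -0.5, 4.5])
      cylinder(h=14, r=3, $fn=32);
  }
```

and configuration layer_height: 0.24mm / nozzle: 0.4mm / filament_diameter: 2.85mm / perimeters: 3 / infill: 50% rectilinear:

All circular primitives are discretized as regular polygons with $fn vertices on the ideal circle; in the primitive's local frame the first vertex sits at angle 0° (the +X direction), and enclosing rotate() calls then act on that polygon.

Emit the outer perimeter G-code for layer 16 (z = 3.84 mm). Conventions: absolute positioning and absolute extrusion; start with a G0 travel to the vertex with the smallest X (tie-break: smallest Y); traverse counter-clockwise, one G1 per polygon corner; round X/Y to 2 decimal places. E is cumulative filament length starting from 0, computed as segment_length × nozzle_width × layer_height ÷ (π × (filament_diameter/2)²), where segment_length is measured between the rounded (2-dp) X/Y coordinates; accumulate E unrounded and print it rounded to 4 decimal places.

At z = 3.84 mm: the 8×4.5 cube contributes its full rectangle; the cylinder at (6, -0.5) does not reach this height (z outside [4.5, 18.5]); Taking the union: only the 8×4.5 cube is present, so the union is just that shape — 1 connected region; (whole slice rotated 85° about Z — lengths, areas and connectivity unchanged). The outline is a single polygon with 4 vertices. Extrusion per mm of travel: 0.4 × 0.24 / (π × 1.425²) = 0.015048. Accumulating E over each segment gives final E = 0.3763.

G0 X-4.48 Y0.39 Z3.84
G1 X0.00 Y0.00 E0.0677
G1 X0.70 Y7.97 E0.1881
G1 X-3.79 Y8.36 E0.2559
G1 X-4.48 Y0.39 E0.3763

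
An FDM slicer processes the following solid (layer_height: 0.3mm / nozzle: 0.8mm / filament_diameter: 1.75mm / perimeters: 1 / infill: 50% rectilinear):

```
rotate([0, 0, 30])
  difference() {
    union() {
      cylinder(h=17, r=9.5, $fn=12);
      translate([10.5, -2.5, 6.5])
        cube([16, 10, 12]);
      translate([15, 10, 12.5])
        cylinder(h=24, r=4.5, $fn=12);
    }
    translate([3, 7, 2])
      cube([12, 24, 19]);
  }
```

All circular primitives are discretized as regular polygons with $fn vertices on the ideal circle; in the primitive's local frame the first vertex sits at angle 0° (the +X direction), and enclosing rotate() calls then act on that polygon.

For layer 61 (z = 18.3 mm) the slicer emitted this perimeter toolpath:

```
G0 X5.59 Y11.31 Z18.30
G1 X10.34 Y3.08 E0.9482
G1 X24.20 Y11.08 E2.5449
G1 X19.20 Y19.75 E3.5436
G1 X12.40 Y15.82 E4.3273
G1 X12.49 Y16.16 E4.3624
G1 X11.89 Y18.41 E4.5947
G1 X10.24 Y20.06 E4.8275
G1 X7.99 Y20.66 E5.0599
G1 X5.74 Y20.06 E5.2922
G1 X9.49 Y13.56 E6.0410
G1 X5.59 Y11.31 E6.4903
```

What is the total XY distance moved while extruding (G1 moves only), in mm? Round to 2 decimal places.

Sum the Euclidean lengths of each G1 segment: total = 65.05 mm.

65.05 mm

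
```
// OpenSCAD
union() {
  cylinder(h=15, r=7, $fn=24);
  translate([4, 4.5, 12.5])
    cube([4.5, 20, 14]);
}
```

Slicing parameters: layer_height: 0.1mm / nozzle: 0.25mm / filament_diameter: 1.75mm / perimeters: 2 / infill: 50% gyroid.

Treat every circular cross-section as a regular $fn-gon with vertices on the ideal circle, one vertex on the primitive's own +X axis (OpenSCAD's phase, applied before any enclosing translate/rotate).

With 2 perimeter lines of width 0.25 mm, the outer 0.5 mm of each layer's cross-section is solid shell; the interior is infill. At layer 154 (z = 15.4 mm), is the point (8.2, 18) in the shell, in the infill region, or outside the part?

shell

At z = 15.4 mm: the cylinder is not intersected at this z (z outside [0, 15]); the 4.5×20 cube at (4, 4.5) contributes its full rectangle; Merging all regions: only the 4.5×20 cube at (4, 4.5) is present, so the union is just that shape — 1 connected region. Overall, the cross-section is a single solid region. The nearest boundary edge runs (8.50, 4.50)→(8.50, 24.50); distance from the point to it = 0.30 mm. The point is inside the cross-section, 0.30 mm from the nearest boundary — within the 0.5 mm shell band (2 × 0.25).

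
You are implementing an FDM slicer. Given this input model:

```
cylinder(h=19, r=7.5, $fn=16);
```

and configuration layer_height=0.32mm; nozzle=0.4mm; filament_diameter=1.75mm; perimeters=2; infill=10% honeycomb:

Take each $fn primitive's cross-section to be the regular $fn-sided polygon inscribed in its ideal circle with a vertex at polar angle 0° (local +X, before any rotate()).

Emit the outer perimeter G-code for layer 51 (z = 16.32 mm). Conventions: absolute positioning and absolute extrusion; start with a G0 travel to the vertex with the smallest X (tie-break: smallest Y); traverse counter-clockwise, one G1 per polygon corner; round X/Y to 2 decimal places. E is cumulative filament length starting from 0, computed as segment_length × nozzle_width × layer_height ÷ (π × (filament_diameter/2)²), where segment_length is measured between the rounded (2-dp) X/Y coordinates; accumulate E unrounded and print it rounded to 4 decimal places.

At z = 16.32 mm: the cylinder: section is a regular 16-gon, circumradius r=7.5. The outline is a single polygon with 16 vertices. Extrusion per mm of travel: 0.4 × 0.32 / (π × 0.875²) = 0.053216. Accumulating E over each segment gives final E = 2.4914.

G0 X-7.50 Y0.00 Z16.32
G1 X-6.93 Y-2.87 E0.1557
G1 X-5.30 Y-5.30 E0.3114
G1 X-2.87 Y-6.93 E0.4671
G1 X0.00 Y-7.50 E0.6229
G1 X2.87 Y-6.93 E0.7786
G1 X5.30 Y-5.30 E0.9343
G1 X6.93 Y-2.87 E1.0900
G1 X7.50 Y0.00 E1.2457
G1 X6.93 Y2.87 E1.4014
G1 X5.30 Y5.30 E1.5571
G1 X2.87 Y6.93 E1.7128
G1 X0.00 Y7.50 E1.8686
G1 X-2.87 Y6.93 E2.0243
G1 X-5.30 Y5.30 E2.1800
G1 X-6.93 Y2.87 E2.3357
G1 X-7.50 Y0.00 E2.4914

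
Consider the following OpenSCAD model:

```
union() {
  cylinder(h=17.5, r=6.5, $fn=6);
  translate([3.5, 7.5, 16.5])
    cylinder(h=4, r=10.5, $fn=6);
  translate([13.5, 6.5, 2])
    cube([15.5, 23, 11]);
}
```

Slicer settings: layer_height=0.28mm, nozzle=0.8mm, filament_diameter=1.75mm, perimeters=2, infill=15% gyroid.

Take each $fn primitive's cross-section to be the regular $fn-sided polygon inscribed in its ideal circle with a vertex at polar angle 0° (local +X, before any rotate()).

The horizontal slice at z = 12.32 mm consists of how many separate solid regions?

At z = 12.32 mm: the r=6.5 cylinder contributes a regular 6-gon of circumradius 6.5; the cylinder at (3.5, 7.5) does not reach this height (z outside [16.5, 20.5]); the cube at (13.5, 6.5) (footprint 15.5×23) is included at this height; Merging all regions: the 2 present regions are separate (no shared area or edge), so areas and boundary lengths simply add and each stays a separate island — 2 connected regions. The result has 2 disconnected regions.

2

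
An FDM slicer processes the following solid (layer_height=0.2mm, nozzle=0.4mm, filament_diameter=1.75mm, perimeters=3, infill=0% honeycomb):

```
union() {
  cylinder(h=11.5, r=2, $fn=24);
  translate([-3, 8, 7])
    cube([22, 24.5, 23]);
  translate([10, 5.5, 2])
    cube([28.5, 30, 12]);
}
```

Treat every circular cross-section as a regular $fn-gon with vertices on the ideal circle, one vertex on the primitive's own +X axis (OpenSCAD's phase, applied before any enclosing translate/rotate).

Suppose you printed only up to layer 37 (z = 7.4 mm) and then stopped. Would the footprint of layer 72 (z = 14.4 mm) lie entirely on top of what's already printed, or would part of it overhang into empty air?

entirely on top

Compare the two slices. At z = 7.4: the r=2 cylinder contributes a regular 24-gon of circumradius 2 (area = (24/2)·2.000²·sin(360°/24) = 12.42 mm²); the 22×24.5 cube at (-3, 8) contributes its full rectangle (area 539.00 mm²); the cube at (10, 5.5) is present — its section is the full 28.5×30 rectangle (area 855.00 mm²); Taking the union: the regions partially overlap — summed areas 1406.42 mm² minus the doubly-counted overlap 220.50 mm² gives 1185.92 mm² — area = 1185.92 mm². At z = 14.4: the cylinder is absent (z outside [0, 11.5]); the 22×24.5 cube at (-3, 8) contributes its full rectangle (area 539.00 mm²); the cube at (10, 5.5) does not reach this height (z outside [2, 14]); Combining (union): only the 22×24.5 cube at (-3, 8) is present, so the union is just that shape — area = 539.00 mm². Checking containment: the cross-section at z = 14.4 is a subset of the cross-section at z = 7.4.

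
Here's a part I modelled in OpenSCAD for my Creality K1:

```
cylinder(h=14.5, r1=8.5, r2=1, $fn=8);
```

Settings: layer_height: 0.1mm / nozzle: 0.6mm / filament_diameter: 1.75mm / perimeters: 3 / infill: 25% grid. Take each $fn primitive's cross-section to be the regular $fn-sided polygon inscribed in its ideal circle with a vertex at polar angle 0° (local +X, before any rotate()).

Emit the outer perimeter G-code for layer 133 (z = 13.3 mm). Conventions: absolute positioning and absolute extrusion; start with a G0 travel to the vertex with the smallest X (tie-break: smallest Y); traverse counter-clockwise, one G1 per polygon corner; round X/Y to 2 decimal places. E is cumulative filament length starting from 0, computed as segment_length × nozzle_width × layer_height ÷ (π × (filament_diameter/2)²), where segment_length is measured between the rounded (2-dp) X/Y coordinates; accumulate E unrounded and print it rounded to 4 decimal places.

G0 X-1.62 Y0.00 Z13.30
G1 X-1.15 Y-1.15 E0.0310
G1 X0.00 Y-1.62 E0.0620
G1 X1.15 Y-1.15 E0.0930
G1 X1.62 Y0.00 E0.1240
G1 X1.15 Y1.15 E0.1550
G1 X0.00 Y1.62 E0.1859
G1 X-1.15 Y1.15 E0.2169
G1 X-1.62 Y0.00 E0.2479

At z = 13.3 mm: the cone: at t=0.917 of its height the radius interpolates to r₁+(r₂−r₁)t = 1.621, giving a regular 8-gon of that circumradius. The outline is a single polygon with 8 vertices. Extrusion per mm of travel: 0.6 × 0.1 / (π × 0.875²) = 0.024945. Accumulating E over each segment gives final E = 0.2479.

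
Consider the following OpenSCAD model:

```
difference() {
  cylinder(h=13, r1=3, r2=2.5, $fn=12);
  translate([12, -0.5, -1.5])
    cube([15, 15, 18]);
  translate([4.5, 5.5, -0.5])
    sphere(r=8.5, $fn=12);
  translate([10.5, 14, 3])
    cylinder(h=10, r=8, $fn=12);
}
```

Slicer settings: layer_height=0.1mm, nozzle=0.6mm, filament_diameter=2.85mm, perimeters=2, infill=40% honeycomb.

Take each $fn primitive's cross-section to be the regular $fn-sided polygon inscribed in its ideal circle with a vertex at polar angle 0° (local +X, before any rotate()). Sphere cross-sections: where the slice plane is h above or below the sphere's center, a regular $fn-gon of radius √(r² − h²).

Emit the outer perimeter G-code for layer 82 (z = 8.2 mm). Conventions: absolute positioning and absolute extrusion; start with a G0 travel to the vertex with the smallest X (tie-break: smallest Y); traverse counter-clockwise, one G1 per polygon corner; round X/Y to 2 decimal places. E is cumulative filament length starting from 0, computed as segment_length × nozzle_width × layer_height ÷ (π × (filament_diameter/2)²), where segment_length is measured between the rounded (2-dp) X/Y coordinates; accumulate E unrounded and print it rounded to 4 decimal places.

At z = 8.2 mm: the cone contributes a regular 12-gon of circumradius 2.685 (interpolated between r1=3 and r2=2.5 at t=0.631); the cube at (12, -0.5) (footprint 15×15) is included at this height; the sphere at (4.5, 5.5) does not reach this height (|z−center|=8.700 > r=8.5); the cylinder at (10.5, 14): section is a regular 12-gon, circumradius r=8; After the difference (first − rest): starting from the cone, the 15×15 cube at (12, -0.5) misses the remaining region (no effect); the r=8 cylinder at (10.5, 14) misses the remaining region (no effect) — 1 connected region. The outline is a single polygon with 12 vertices. Extrusion per mm of travel: 0.6 × 0.1 / (π × 1.425²) = 0.009405. Accumulating E over each segment gives final E = 0.1565.

G0 X-2.68 Y0.00 Z8.20
G1 X-2.32 Y-1.34 E0.0130
G1 X-1.34 Y-2.32 E0.0261
G1 X0.00 Y-2.68 E0.0391
G1 X1.34 Y-2.32 E0.0522
G1 X2.32 Y-1.34 E0.0652
G1 X2.68 Y0.00 E0.0783
G1 X2.32 Y1.34 E0.0913
G1 X1.34 Y2.32 E0.1044
G1 X0.00 Y2.68 E0.1174
G1 X-1.34 Y2.32 E0.1305
G1 X-2.32 Y1.34 E0.1435
G1 X-2.68 Y0.00 E0.1565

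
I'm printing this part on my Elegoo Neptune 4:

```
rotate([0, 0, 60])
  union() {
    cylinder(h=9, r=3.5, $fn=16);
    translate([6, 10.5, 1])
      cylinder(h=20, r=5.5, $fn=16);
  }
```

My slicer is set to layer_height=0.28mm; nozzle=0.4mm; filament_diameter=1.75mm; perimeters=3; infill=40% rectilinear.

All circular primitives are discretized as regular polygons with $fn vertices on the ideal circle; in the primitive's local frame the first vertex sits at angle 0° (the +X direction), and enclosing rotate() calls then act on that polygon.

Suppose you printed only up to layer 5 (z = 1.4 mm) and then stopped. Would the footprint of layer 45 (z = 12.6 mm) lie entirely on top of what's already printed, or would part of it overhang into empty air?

Compare the two slices. At z = 1.4: the r=3.5 cylinder gives a regular 16-gon of circumradius 3.5 (constant along its height) (area = (16/2)·3.500²·sin(360°/16) = 37.50 mm²); the r=5.5 cylinder at (6, 10.5) gives a regular 16-gon of circumradius 5.5 (constant along its height) (area = (16/2)·5.500²·sin(360°/16) = 92.61 mm²); Merging all regions: the 2 present regions are separate (no shared area or edge), so areas and boundary lengths simply add and each stays a separate island — area = 130.11 mm²; (whole slice rotated 60° about Z — lengths, areas and connectivity unchanged). At z = 12.6: the cylinder is absent (z outside [0, 9]); the r=5.5 cylinder at (6, 10.5) gives a regular 16-gon of circumradius 5.5 (constant along its height) (area = (16/2)·5.500²·sin(360°/16) = 92.61 mm²); Taking the union: only the r=5.5 cylinder at (6, 10.5) is present, so the union is just that shape — area = 92.61 mm²; (rotated 60° about Z; rotation is an isometry so areas/perimeters/island counts are preserved). Checking containment: the cross-section at z = 12.6 is a subset of the cross-section at z = 1.4.

entirely on top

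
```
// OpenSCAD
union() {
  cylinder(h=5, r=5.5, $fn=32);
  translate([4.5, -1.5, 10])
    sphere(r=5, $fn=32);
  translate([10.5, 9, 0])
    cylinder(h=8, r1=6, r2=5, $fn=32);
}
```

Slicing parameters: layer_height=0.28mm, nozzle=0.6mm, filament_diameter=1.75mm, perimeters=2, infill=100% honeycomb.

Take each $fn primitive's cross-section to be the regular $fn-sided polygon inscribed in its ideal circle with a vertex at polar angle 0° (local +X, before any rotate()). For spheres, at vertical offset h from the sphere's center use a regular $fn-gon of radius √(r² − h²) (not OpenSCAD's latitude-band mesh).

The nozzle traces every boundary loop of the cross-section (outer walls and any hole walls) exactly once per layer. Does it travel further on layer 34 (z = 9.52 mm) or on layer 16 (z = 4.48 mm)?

Layer 34 (z = 9.52): the cylinder is absent (z outside [0, 5]); the sphere at (4.5, -1.5): section is a regular 32-gon, circumradius = √(r²−h²) = √(5²−0.48²) = 4.977 (perimeter = 2·32·4.977·sin(180°/32) = 31.22 mm); the cone at (10.5, 9) is absent (z outside [0, 8]); Taking the union: only the r=5 sphere at (4.5, -1.5) is present, so the union is just that shape — boundary = 31.22 mm. So its perimeter = 31.22 mm. Layer 16 (z = 4.48): the r=5.5 cylinder contributes a regular 32-gon of circumradius 5.5 (perimeter = 2·32·5.500·sin(180°/32) = 34.50 mm); the sphere at (4.5, -1.5) is not intersected at this z (|z−center|=5.520 > r=5); the cone at (10.5, 9) (r1=6→r2=5) has section circumradius 5.440 here — a regular 32-gon (perimeter = 2·32·5.440·sin(180°/32) = 34.13 mm); Merging all regions: the 2 present regions are separate (no shared area or edge), so areas and boundary lengths simply add and each stays a separate island — boundary = 68.63 mm. So its perimeter = 68.63 mm. Layer 16 is larger (68.63 vs 31.22 mm).

layer 16 (z = 4.48 mm)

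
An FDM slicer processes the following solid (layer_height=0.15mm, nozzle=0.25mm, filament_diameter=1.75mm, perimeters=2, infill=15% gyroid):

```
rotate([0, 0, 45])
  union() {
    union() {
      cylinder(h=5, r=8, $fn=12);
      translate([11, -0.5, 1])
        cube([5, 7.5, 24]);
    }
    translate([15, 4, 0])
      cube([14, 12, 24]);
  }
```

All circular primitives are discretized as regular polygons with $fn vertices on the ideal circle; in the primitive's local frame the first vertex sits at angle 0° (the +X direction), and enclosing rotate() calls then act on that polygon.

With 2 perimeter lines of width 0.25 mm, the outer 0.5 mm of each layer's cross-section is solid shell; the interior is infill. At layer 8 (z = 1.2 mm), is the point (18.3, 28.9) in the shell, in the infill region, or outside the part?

outside

At z = 1.2 mm: the r=8 cylinder gives a regular 12-gon of circumradius 8 (constant along its height); the cube at (11, -0.5) (footprint 5×7.5) is included at this height; Merging all regions: the 2 present regions are separate (no shared area or edge), so areas and boundary lengths simply add and each stays a separate island — 2 connected regions; the cube at (15, 4) (footprint 14×12) is included at this height; Combining (union): the regions partially overlap (shared area 3.00 mm²), so overlapping operands fuse into one piece — 2 connected regions; (whole slice rotated 45° about Z — lengths, areas and connectivity unchanged). Overall, the cross-section has 2 separate islands. Undo the 45° rotation: the query point maps to (33.375, 7.495) in the un-rotated model frame. The nearest boundary edge runs (29.00, 16.00)→(29.00, 4.00); distance from the point to it = 4.38 mm. The point is not inside any of the regions above, so it lies outside the cross-section (4.38 mm from the nearest boundary).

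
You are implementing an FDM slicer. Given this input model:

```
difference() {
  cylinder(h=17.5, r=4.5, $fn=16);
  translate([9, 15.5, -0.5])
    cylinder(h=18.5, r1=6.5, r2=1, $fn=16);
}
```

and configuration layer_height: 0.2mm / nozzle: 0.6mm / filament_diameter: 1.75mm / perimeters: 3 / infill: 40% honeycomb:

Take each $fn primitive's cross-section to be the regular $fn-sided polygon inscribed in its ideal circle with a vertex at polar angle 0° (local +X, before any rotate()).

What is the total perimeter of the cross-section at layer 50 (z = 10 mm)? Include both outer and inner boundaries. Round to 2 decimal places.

At z = 10 mm: the r=4.5 cylinder gives a regular 16-gon of circumradius 4.5 (constant along its height) (perimeter = 2·16·4.500·sin(180°/16) = 28.09 mm); the cone at (9, 15.5): at t=0.568 of its height the radius interpolates to r₁+(r₂−r₁)t = 3.378, giving a regular 16-gon of that circumradius (perimeter = 2·16·3.378·sin(180°/16) = 21.09 mm); Subtracting the remaining from the first: starting from the r=4.5 cylinder, the cone at (9, 15.5) misses the remaining region (no effect) — boundary = 28.09 mm. Overall, the cross-section is a single solid region. Total boundary length (outer) = 28.09 mm.

28.09 mm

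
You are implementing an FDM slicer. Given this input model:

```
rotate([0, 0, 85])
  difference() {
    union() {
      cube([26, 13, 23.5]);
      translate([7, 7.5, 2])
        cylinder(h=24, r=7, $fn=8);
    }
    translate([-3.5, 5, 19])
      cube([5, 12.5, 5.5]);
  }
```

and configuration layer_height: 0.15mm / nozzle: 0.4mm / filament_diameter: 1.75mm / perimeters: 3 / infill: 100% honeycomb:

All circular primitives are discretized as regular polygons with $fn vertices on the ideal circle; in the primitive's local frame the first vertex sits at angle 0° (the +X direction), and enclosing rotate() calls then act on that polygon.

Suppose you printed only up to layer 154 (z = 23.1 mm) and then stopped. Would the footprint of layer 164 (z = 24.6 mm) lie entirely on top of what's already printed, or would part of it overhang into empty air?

part overhangs

Compare the two slices. At z = 23.1: the 26×13 cube contributes its full rectangle (area 338.00 mm²); the r=7 cylinder at (7, 7.5) gives a regular 8-gon of circumradius 7 (constant along its height) (area = (8/2)·7.000²·sin(360°/8) = 138.59 mm²); Taking the union: the regions partially overlap — summed areas 476.59 mm² minus the doubly-counted overlap 133.16 mm² gives 343.43 mm² — area = 343.43 mm²; the cube at (-3.5, 5) is present — its section is the full 5×12.5 rectangle (area 62.50 mm²); After the difference (first − rest): starting from that combined region (343.43 mm²), the 5×12.5 cube at (-3.5, 5) partially overlaps it — only the 12.00 mm² overlap (of its 62.50 mm²) is removed, clipping the outline — area = 331.43 mm²; (rotated 85° about Z; rotation is an isometry so areas/perimeters/island counts are preserved). At z = 24.6: the cube does not reach this height (z outside [0, 23.5]); the r=7 cylinder at (7, 7.5) gives a regular 8-gon of circumradius 7 (constant along its height) (area = (8/2)·7.000²·sin(360°/8) = 138.59 mm²); Combining (union): only the r=7 cylinder at (7, 7.5) is present, so the union is just that shape — area = 138.59 mm²; the cube at (-3.5, 5) is absent (z outside [19, 24.5]); After the difference (first − rest): none of the subtracted shapes is present at this height, so that combined region is unchanged — area = 138.59 mm²; (whole slice rotated 85° about Z — lengths, areas and connectivity unchanged). Checking containment: at z = 24.6 the cross-section extends beyond the z = 23.1 cross-section by about 5.17 mm².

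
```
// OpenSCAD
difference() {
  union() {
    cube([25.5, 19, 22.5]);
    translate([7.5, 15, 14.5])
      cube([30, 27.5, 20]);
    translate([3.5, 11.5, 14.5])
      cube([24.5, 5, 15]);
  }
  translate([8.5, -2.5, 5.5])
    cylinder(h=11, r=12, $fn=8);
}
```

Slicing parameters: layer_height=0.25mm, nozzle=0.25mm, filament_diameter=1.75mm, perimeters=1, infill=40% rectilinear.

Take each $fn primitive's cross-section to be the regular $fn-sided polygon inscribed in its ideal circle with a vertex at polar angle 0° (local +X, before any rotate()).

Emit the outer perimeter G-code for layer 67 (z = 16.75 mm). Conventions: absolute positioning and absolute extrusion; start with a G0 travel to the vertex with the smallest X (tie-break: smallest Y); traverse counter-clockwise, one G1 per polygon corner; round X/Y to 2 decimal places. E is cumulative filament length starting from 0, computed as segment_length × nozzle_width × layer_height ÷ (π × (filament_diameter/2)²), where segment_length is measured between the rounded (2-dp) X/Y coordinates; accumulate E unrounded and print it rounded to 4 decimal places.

G0 X0.00 Y0.00 Z16.75
G1 X25.50 Y0.00 E0.6626
G1 X25.50 Y11.50 E0.9614
G1 X28.00 Y11.50 E1.0264
G1 X28.00 Y15.00 E1.1173
G1 X37.50 Y15.00 E1.3642
G1 X37.50 Y42.50 E2.0788
G1 X7.50 Y42.50 E2.8583
G1 X7.50 Y19.00 E3.4689
G1 X0.00 Y19.00 E3.6638
G1 X0.00 Y0.00 E4.1575

At z = 16.75 mm: the cube is present — its section is the full 25.5×19 rectangle; the cube at (7.5, 15) (footprint 30×27.5) is included at this height; the 24.5×5 cube at (3.5, 11.5) contributes its full rectangle; Taking the union: the regions partially overlap (shared area 185.75 mm²), so overlapping operands fuse into one piece — 1 connected region; the cylinder at (8.5, -2.5) is absent (z outside [5.5, 16.5]); Subtracting the remaining from the first: none of the subtracted shapes is present at this height, so that combined region is unchanged — 1 connected region. The outline is a single polygon with 10 vertices. Extrusion per mm of travel: 0.25 × 0.25 / (π × 0.875²) = 0.025984. Accumulating E over each segment gives final E = 4.1575.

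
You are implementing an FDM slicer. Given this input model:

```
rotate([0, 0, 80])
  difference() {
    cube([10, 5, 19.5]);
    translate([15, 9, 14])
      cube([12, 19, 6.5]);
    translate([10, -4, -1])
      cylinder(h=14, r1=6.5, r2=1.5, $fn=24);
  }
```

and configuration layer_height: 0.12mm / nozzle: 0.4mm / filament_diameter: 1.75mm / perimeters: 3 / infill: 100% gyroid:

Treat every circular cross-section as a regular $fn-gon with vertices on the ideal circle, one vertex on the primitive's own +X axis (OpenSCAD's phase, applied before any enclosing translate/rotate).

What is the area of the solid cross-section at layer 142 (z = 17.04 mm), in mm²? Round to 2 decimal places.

At z = 17.04 mm: the cube (footprint 10×5) is included at this height (area 50.00 mm²); the cube at (15, 9) is present — its section is the full 12×19 rectangle (area 228.00 mm²); the cone at (10, -4) is absent (z outside [-1, 13]); After the difference (first − rest): starting from the 10×5 cube (50.00 mm²), the 12×19 cube at (15, 9) misses the remaining region (no effect) — area = 50.00 mm²; (whole slice rotated 80° about Z — lengths, areas and connectivity unchanged). Overall, the cross-section is a single solid region. Net area = 50.00 mm².

50.00 mm²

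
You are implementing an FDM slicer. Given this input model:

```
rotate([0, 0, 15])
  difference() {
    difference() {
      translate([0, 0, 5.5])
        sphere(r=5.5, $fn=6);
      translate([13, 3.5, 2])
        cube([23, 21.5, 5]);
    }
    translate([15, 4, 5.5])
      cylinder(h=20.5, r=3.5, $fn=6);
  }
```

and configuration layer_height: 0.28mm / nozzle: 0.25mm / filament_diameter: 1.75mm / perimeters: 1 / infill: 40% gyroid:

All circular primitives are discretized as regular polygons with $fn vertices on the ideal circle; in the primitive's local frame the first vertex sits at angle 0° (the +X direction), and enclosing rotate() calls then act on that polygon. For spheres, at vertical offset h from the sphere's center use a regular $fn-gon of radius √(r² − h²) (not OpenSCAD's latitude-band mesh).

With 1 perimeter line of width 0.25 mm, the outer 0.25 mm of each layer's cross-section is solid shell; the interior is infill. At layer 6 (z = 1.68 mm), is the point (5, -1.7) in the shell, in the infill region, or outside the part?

outside

At z = 1.68 mm: the r=5.5 sphere slices to a regular 6-gon of circumradius 3.957 (√(r²−h²) with h=3.82 from center); the cube at (13, 3.5) is not intersected at this z (z outside [2, 7]); Taking the first minus the rest: none of the subtracted shapes is present at this height, so the r=5.5 sphere is unchanged — 1 connected region; the cylinder at (15, 4) is absent (z outside [5.5, 26]); Taking the first minus the rest: none of the subtracted shapes is present at this height, so that combined region is unchanged — 1 connected region; (rotated 15° about Z; rotation is an isometry so areas/perimeters/island counts are preserved). Overall, the cross-section is a single solid region. Undo the 15° rotation: the query point maps to (4.390, -2.936) in the un-rotated model frame. The nearest boundary edge runs (1.98, -3.43)→(3.96, 0.00); distance from the point to it = 1.84 mm. The point is not inside any of the regions above, so it lies outside the cross-section (1.84 mm from the nearest boundary).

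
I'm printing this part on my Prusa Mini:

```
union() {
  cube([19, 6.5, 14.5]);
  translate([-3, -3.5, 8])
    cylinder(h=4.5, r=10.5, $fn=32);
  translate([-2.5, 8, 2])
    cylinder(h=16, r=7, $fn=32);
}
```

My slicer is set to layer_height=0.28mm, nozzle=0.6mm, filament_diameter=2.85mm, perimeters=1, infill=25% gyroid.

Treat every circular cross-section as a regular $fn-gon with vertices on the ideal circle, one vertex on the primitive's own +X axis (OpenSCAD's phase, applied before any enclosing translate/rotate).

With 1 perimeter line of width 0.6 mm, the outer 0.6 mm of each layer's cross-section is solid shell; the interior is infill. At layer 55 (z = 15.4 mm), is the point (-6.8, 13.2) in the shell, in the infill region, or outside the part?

At z = 15.4 mm: the cube is not intersected at this z (z outside [0, 14.5]); the cylinder at (-3, -3.5) is absent (z outside [8, 12.5]); the r=7 cylinder at (-2.5, 8) gives a regular 32-gon of circumradius 7 (constant along its height); Merging all regions: only the r=7 cylinder at (-2.5, 8) is present, so the union is just that shape — 1 connected region. Overall, the cross-section is a single solid region. The nearest boundary edge runs (-6.39, 13.82)→(-7.45, 12.95); distance from the point to it = 0.22 mm. The point is inside the cross-section, 0.22 mm from the nearest boundary — within the 0.6 mm shell band (1 × 0.6).

shell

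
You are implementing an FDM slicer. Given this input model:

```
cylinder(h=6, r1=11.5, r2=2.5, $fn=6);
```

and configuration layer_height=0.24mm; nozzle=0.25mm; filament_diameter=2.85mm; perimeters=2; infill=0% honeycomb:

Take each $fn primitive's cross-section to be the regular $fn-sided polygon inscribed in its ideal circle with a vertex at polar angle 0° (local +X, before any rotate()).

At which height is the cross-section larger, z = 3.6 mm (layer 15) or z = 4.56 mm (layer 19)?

layer 15 (z = 3.6 mm)

Layer 15 (z = 3.6): the cone (r1=11.5→r2=2.5) has section circumradius 6.100 here — a regular 6-gon (area = (6/2)·6.100²·sin(360°/6) = 96.67 mm²). So its area = 96.67 mm². Layer 19 (z = 4.56): the cone: at t=0.760 of its height the radius interpolates to r₁+(r₂−r₁)t = 4.660, giving a regular 6-gon of that circumradius (area = (6/2)·4.660²·sin(360°/6) = 56.42 mm²). So its area = 56.42 mm². Layer 15 is larger (96.67 vs 56.42 mm²).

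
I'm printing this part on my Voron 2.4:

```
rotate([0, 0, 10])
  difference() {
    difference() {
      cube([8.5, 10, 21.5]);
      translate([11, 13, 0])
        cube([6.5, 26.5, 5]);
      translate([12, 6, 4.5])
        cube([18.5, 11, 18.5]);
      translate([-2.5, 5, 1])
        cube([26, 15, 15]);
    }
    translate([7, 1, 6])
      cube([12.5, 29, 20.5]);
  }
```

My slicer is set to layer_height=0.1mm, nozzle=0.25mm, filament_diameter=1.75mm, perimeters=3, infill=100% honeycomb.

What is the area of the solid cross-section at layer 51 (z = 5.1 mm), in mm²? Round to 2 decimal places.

At z = 5.1 mm: the cube is present — its section is the full 8.5×10 rectangle (area 85.00 mm²); the cube at (11, 13) is not intersected at this z (z outside [0, 5]); the 18.5×11 cube at (12, 6) contributes its full rectangle (area 203.50 mm²); the cube at (-2.5, 5) (footprint 26×15) is included at this height (area 390.00 mm²); Taking the first minus the rest: starting from the 8.5×10 cube (85.00 mm²), the 18.5×11 cube at (12, 6) misses the remaining region (no effect); the 26×15 cube at (-2.5, 5) partially overlaps it — only the 42.50 mm² overlap (of its 390.00 mm²) is removed, clipping the outline — area = 42.50 mm²; the cube at (7, 1) is not intersected at this z (z outside [6, 26.5]); After the difference (first − rest): none of the subtracted shapes is present at this height, so the result so far is unchanged — area = 42.50 mm²; (rotated 10° about Z; rotation is an isometry so areas/perimeters/island counts are preserved). Overall, the cross-section is a single solid region. Net area = 42.50 mm².

42.50 mm²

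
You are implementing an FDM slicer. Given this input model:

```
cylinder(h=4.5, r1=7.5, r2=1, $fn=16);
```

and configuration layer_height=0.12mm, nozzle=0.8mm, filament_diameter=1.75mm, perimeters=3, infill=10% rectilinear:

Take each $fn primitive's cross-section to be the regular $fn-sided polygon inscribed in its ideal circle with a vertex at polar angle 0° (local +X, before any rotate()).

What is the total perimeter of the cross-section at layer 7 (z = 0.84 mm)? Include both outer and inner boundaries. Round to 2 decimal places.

39.25 mm

At z = 0.84 mm: the cone contributes a regular 16-gon of circumradius 6.287 (interpolated between r1=7.5 and r2=1 at t=0.187) (perimeter = 2·16·6.287·sin(180°/16) = 39.25 mm). Overall, the cross-section is a single solid region. Total boundary length (outer) = 39.25 mm.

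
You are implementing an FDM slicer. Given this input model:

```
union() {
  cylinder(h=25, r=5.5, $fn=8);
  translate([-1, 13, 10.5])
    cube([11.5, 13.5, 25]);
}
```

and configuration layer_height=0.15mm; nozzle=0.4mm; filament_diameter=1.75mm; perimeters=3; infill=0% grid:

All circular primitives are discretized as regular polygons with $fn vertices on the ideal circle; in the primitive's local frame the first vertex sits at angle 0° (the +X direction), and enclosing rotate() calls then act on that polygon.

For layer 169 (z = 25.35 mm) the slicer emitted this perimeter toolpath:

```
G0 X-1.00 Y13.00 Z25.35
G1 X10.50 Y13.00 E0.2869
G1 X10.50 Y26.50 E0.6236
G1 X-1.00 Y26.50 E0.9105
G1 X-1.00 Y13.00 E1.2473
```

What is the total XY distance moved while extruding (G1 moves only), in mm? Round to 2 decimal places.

50.00 mm

Sum the Euclidean lengths of each G1 segment: total = 50.00 mm.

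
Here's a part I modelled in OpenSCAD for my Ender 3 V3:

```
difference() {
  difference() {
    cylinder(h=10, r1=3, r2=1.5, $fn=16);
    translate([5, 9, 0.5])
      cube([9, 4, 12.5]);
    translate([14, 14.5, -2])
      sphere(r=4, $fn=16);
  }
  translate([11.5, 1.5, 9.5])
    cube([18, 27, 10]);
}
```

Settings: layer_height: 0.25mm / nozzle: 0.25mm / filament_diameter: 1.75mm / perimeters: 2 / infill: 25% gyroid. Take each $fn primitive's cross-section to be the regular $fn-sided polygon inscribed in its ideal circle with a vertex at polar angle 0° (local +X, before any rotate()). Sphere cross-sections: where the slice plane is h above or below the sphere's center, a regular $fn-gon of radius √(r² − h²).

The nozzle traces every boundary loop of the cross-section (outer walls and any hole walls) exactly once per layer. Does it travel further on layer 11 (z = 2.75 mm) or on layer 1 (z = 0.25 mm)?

Layer 11 (z = 2.75): the cone (r1=3→r2=1.5) has section circumradius 2.587 here — a regular 16-gon (perimeter = 2·16·2.587·sin(180°/16) = 16.15 mm); the cube at (5, 9) (footprint 9×4) is included at this height (perimeter 26.00 mm); the sphere at (14, 14.5) is not intersected at this z (|z−center|=4.750 > r=4); Taking the first minus the rest: starting from the cone, the 9×4 cube at (5, 9) misses the remaining region (no effect) — boundary = 16.15 mm; the cube at (11.5, 1.5) is not intersected at this z (z outside [9.5, 19.5]); Subtracting the remaining from the first: none of the subtracted shapes is present at this height, so the result so far is unchanged — boundary = 16.15 mm. So its perimeter = 16.15 mm. Layer 1 (z = 0.25): the cone contributes a regular 16-gon of circumradius 2.962 (interpolated between r1=3 and r2=1.5 at t=0.025) (perimeter = 2·16·2.962·sin(180°/16) = 18.49 mm); the cube at (5, 9) is not intersected at this z (z outside [0.5, 13]); the sphere at (14, 14.5): section is a regular 16-gon, circumradius = √(r²−h²) = √(4²−2.25²) = 3.307 (perimeter = 2·16·3.307·sin(180°/16) = 20.65 mm); Taking the first minus the rest: starting from the cone, the r=4 sphere at (14, 14.5) misses the remaining region (no effect) — boundary = 18.49 mm; the cube at (11.5, 1.5) does not reach this height (z outside [9.5, 19.5]); After the difference (first − rest): none of the subtracted shapes is present at this height, so the result so far is unchanged — boundary = 18.49 mm. So its perimeter = 18.49 mm. Layer 1 is larger (18.49 vs 16.15 mm).

layer 1 (z = 0.25 mm)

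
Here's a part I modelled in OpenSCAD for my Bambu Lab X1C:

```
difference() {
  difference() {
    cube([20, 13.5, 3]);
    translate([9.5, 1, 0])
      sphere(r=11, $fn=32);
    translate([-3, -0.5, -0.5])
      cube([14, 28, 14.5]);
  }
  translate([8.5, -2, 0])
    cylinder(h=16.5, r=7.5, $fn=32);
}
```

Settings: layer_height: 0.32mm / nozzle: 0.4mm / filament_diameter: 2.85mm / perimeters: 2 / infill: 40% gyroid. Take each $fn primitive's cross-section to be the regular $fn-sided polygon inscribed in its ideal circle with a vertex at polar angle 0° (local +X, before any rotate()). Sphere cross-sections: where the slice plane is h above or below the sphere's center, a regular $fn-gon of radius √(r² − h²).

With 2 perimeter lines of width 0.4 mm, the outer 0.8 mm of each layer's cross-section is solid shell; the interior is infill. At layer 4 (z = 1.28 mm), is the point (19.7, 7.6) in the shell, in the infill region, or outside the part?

shell

At z = 1.28 mm: the 20×13.5 cube contributes its full rectangle; the r=11 sphere at (9.5, 1) contributes a regular 32-gon of circumradius √(11²−1.28²) = 10.925; the cube at (-3, -0.5) is present — its section is the full 14×28 rectangle; After the difference (first − rest): starting from the 20×13.5 cube, the r=11 sphere at (9.5, 1) partially overlaps it — only the 200.53 mm² overlap (of its 372.58 mm²) is removed, clipping the outline; the 14×28 cube at (-3, -0.5) partially overlaps it — only the 33.08 mm² overlap (of its 392.00 mm²) is removed, clipping the outline — 1 connected region; the cylinder at (8.5, -2): section is a regular 32-gon, circumradius r=7.5; Subtracting the remaining from the first: starting from the result so far, the r=7.5 cylinder at (8.5, -2) misses the remaining region (no effect) — 1 connected region. Overall, the cross-section is a single solid region. The nearest boundary edge runs (20.00, 13.50)→(20.00, 3.84); distance from the point to it = 0.30 mm. The point is inside the cross-section, 0.30 mm from the nearest boundary — within the 0.8 mm shell band (2 × 0.4).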